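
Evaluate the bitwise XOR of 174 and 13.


0b10101110 ^ 0b1101 = 0b10100011 = 163

163


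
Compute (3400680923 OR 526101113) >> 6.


Step 1: 3400680923 | 526101113 = 3757830139
Step 2: 3757830139 >> 6 = 58716095

58716095


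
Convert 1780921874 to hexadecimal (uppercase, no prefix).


1780921874 = 6A26B612 hex

6A26B612


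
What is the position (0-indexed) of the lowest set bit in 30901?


0b111100010110101. Lowest set bit at position 0

0


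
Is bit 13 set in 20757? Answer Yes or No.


0b101000100010101, bit 13 = 0. No

No


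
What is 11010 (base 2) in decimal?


11010 in decimal = 26

26


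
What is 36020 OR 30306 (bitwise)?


0b1000110010110100 | 0b111011001100010 = 0b1111111011110110 = 65270

65270


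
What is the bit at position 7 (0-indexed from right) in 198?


0b11000110, position 7 = 1

1


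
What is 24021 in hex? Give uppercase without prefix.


24021 = 5DD5 hex

5DD5


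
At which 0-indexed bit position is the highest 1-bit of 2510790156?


0b10010101101001111001111000001100. Highest set bit at position 31

31


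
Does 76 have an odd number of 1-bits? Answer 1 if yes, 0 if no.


0b1001100 has 3 ones => parity 1

1


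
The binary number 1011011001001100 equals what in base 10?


1011011001001100 in decimal = 46668

46668


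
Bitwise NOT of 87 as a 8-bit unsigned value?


~0b1010111 = 0b10101000 = 168 (8-bit unsigned)

168


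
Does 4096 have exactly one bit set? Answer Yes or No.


0b1000000000000. Only one bit set => Yes

Yes


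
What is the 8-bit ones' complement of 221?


221 ^ 255 = 34

34


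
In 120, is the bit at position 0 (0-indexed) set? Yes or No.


0b1111000, bit 0 = 0. No

No


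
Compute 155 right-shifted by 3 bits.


0b10011011 >> 3 = 0b10011 = 19

19


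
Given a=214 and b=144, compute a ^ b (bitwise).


214 ^ 144 = 70

70


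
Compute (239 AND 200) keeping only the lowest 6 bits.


Step 1: 239 & 200 = 200
Step 2: 200 & 63 = 8

8


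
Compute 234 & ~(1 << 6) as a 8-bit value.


234 & ~(1 << 6) = 170

170


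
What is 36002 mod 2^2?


36002 & 3 = 2

2


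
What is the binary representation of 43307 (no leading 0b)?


43307 = 1010100100101011 in binary

1010100100101011


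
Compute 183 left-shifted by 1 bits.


0b10110111 << 1 = 0b101101110 = 366

366


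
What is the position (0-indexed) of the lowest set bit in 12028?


0b10111011111100. Lowest set bit at position 2

2


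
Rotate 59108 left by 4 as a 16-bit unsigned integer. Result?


Rotate 0b1110011011100100 left by 4 (16-bit) = 0b110111001001110 = 28238

28238


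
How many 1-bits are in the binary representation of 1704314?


0b110100000000101111010 has 9 set bits

9


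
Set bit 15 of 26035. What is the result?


26035 | (1 << 15) = 26035 | 32768 = 58803

58803


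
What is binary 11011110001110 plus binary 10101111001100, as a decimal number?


11011110001110 + 10101111001100 = 110001101011010 = 25434

25434


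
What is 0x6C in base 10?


6C hex = 108 decimal

108


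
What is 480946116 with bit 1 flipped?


480946116 ^ (1 << 1) = 480946116 ^ 2 = 480946118

480946118


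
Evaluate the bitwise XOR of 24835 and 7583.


0b110000100000011 ^ 0b1110110011111 = 0b111110010011100 = 31900

31900


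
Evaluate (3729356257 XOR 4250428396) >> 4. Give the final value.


Step 1: 3729356257 ^ 4250428396 = 588322317
Step 2: 588322317 >> 4 = 36770144

36770144


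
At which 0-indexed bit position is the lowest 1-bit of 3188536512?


0b10111110000011010011010011000000. Lowest set bit at position 6

6


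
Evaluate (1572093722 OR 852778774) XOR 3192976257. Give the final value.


Step 1: 1572093722 | 852778774 = 2146729758
Step 2: 2146729758 ^ 3192976257 = 3248786591

3248786591


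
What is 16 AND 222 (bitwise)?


0b10000 & 0b11011110 = 0b10000 = 16

16


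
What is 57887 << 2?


0b1110001000011111 << 2 = 0b111000100001111100 = 231548

231548


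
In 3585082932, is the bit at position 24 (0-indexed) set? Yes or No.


0b11010101101100000000011000110100, bit 24 = 1. Yes

Yes


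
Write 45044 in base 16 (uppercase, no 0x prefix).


45044 = AFF4 hex

AFF4


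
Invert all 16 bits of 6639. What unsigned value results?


6639 ^ 65535 = 58896

58896


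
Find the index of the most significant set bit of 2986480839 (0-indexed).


0b10110010000000100001010011000111. Highest set bit at position 31

31


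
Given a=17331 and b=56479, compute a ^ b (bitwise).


17331 ^ 56479 = 40748

40748


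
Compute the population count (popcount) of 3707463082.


0b11011100111110110110010110101010 has 20 set bits

20


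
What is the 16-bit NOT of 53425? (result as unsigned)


~0b1101000010110001 = 0b10111101001110 = 12110 (16-bit unsigned)

12110


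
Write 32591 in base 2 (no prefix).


32591 = 111111101001111 in binary

111111101001111


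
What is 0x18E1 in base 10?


18E1 hex = 6369 decimal

6369


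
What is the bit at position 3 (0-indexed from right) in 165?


0b10100101, position 3 = 0

0


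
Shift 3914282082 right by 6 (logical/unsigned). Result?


0b11101001010011110011010001100010 >> 6 = 0b11101001010011110011010001 = 61160657

61160657


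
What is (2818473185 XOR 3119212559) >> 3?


Step 1: 2818473185 ^ 3119212559 = 504698094
Step 2: 504698094 >> 3 = 63087261

63087261


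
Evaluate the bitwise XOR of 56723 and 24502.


0b1101110110010011 ^ 0b101111110110110 = 0b1000001000100101 = 33317

33317


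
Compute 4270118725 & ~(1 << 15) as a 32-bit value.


4270118725 & ~(1 << 15) = 4270085957

4270085957


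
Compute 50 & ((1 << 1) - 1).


50 & 1 = 0

0


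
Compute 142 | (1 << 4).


142 | (1 << 4) = 142 | 16 = 158

158


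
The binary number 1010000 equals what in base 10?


1010000 in decimal = 80

80


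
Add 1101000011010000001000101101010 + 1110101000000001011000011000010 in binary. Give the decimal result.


1101000011010000001000101101010 + 1110101000000001011000011000010 = 11011101011010001100001000101100 = 3714630188

3714630188


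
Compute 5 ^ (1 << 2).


5 ^ (1 << 2) = 5 ^ 4 = 1

1


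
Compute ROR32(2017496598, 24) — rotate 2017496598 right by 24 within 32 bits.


Rotate 0b1111000010000001000111000010110 right by 24 (32-bit) = 0b1000000100011100001011001111000 = 1083053688

1083053688


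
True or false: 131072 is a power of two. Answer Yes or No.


0b100000000000000000. Only one bit set => Yes

Yes


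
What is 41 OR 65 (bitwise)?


0b101001 | 0b1000001 = 0b1101001 = 105

105


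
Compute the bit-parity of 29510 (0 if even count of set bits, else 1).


0b111001101000110 has 8 ones => parity 0

0


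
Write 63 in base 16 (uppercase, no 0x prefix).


63 = 3F hex

3F


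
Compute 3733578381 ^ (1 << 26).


3733578381 ^ (1 << 26) = 3733578381 ^ 67108864 = 3666469517

3666469517


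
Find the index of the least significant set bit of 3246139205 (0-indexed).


0b11000001011111000010011101000101. Lowest set bit at position 0

0


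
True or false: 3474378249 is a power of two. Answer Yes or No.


0b11001111000101101100111000001001. Multiple bits set => No

No


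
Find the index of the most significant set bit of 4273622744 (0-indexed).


0b11111110101110100100111011011000. Highest set bit at position 31

31


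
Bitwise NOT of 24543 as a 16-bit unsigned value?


~0b101111111011111 = 0b1010000000100000 = 40992 (16-bit unsigned)

40992


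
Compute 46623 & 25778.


0b1011011000011111 & 0b110010010110010 = 0b10010000010010 = 9234

9234


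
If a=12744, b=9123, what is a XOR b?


12744 ^ 9123 = 4715

4715


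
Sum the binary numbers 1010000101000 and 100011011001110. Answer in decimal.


1010000101000 + 100011011001110 = 101101011110110 = 23286

23286


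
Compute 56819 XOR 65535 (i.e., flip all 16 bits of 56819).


56819 ^ 65535 = 8716

8716


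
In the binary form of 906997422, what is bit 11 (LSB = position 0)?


0b110110000011111010111010101110, position 11 = 1

1


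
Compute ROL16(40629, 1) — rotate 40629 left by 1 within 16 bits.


Rotate 0b1001111010110101 left by 1 (16-bit) = 0b11110101101011 = 15723

15723


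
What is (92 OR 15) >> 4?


Step 1: 92 | 15 = 95
Step 2: 95 >> 4 = 5

5


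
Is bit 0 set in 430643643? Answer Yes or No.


0b11001101010110001100110111011, bit 0 = 1. Yes

Yes


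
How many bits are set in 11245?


0b10101111101101 has 10 set bits

10


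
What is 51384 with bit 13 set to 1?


51384 | (1 << 13) = 51384 | 8192 = 59576

59576


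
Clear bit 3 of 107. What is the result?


107 & ~(1 << 3) = 99

99


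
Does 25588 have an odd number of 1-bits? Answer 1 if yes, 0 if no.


0b110001111110100 has 9 ones => parity 1

1


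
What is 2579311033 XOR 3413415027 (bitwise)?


0b10011001101111010010100110111001 ^ 0b11001011011101001001010001110011 = 0b1010010110010011011110111001010 = 1388953034

1388953034


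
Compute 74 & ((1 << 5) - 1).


74 & 31 = 10

10


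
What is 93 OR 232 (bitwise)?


0b1011101 | 0b11101000 = 0b11111101 = 253

253


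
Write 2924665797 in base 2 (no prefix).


2924665797 = 10101110010100101101101111000101 in binary

10101110010100101101101111000101


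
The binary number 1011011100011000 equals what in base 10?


1011011100011000 in decimal = 46872

46872


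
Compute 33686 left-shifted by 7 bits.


0b1000001110010110 << 7 = 0b10000011100101100000000 = 4311808

4311808


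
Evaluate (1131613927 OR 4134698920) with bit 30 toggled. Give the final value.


Step 1: 1131613927 | 4134698920 = 4151541743
Step 2: 4151541743 ^ (1 << 30) = 4151541743 ^ 1073741824 = 3077799919

3077799919


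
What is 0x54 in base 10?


54 hex = 84 decimal

84


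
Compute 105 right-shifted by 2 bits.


0b1101001 >> 2 = 0b11010 = 26

26


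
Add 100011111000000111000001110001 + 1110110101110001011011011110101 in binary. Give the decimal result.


100011111000000111000001110001 + 1110110101110001011011011110101 = 10011010100110010010011101100110 = 2593728358

2593728358


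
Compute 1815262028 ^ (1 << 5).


1815262028 ^ (1 << 5) = 1815262028 ^ 32 = 1815262060

1815262060


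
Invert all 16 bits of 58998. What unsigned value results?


58998 ^ 65535 = 6537

6537


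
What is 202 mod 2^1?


202 & 1 = 0

0


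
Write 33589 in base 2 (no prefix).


33589 = 1000001100110101 in binary

1000001100110101


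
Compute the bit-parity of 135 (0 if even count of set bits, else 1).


0b10000111 has 4 ones => parity 0

0


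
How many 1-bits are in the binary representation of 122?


0b1111010 has 5 set bits

5


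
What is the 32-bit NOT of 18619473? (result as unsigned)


~0b1000111000001110001010001 = 0b11111110111000111110001110101110 = 4276347822 (32-bit unsigned)

4276347822


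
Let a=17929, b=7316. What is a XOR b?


17929 ^ 7316 = 23197

23197


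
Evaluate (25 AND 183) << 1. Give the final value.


Step 1: 25 & 183 = 17
Step 2: 17 << 1 = 34

34


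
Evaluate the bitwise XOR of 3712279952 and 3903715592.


0b11011101010001001110010110010000 ^ 0b11101000101011011111100100001000 = 0b110101111010010001110010011000 = 904469656

904469656


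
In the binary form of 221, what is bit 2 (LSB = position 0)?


0b11011101, position 2 = 1

1


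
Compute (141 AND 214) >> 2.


Step 1: 141 & 214 = 132
Step 2: 132 >> 2 = 33

33


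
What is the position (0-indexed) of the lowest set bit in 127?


0b1111111. Lowest set bit at position 0

0


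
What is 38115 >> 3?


0b1001010011100011 >> 3 = 0b1001010011100 = 4764

4764


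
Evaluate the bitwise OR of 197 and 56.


0b11000101 | 0b111000 = 0b11111101 = 253

253


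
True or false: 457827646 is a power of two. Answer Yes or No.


0b11011010010011110010100111110. Multiple bits set => No

No


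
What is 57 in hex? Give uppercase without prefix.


57 = 39 hex

39


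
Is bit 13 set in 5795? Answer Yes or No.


0b1011010100011, bit 13 = 0. No

No


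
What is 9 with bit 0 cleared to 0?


9 & ~(1 << 0) = 8

8


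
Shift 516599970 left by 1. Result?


0b11110110010101011000010100010 << 1 = 0b111101100101010110000101000100 = 1033199940

1033199940


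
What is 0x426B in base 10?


426B hex = 17003 decimal

17003


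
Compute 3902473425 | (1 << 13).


3902473425 | (1 << 13) = 3902473425 | 8192 = 3902481617

3902481617


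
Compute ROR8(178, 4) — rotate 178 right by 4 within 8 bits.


Rotate 0b10110010 right by 4 (8-bit) = 0b101011 = 43

43


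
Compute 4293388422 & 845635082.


0b11111111111001111110100010000110 & 0b110010011001110101111000001010 = 0b110010011001110100100000000010 = 845629442

845629442


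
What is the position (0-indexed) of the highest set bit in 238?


0b11101110. Highest set bit at position 7

7


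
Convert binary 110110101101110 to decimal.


110110101101110 in decimal = 28014

28014


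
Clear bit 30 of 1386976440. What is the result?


1386976440 & ~(1 << 30) = 313234616

313234616


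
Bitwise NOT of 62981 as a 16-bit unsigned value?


~0b1111011000000101 = 0b100111111010 = 2554 (16-bit unsigned)

2554


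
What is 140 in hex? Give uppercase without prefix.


140 = 8C hex

8C


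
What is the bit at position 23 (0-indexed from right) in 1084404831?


0b1000000101000101011010001011111, position 23 = 1

1


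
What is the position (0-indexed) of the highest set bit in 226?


0b11100010. Highest set bit at position 7

7


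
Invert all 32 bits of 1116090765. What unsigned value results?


1116090765 ^ 4294967295 = 3178876530

3178876530


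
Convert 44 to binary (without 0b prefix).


44 = 101100 in binary

101100


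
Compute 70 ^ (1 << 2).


70 ^ (1 << 2) = 70 ^ 4 = 66

66


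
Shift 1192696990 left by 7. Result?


0b1000111000101110001110010011110 << 7 = 0b10001110001011100011100100111100000000 = 152665214720

152665214720


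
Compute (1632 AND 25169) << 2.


Step 1: 1632 & 25169 = 576
Step 2: 576 << 2 = 2304

2304


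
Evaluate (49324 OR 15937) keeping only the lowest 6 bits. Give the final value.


Step 1: 49324 | 15937 = 65261
Step 2: 65261 & 63 = 45

45


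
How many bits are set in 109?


0b1101101 has 5 set bits

5


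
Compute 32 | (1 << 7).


32 | (1 << 7) = 32 | 128 = 160

160


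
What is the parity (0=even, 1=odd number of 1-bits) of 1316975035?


0b1001110011111110111000110111011 has 21 ones => parity 1

1


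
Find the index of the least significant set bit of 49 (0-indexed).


0b110001. Lowest set bit at position 0

0


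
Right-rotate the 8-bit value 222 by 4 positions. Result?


Rotate 0b11011110 right by 4 (8-bit) = 0b11101101 = 237

237


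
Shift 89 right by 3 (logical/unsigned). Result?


0b1011001 >> 3 = 0b1011 = 11

11


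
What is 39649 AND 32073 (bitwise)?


0b1001101011100001 & 0b111110101001001 = 0b1100001000001 = 6209

6209


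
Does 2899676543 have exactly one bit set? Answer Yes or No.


0b10101100110101011000110101111111. Multiple bits set => No

No


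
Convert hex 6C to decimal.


6C hex = 108 decimal

108


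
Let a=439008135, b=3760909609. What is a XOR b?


439008135 ^ 3760909609 = 4194326190

4194326190


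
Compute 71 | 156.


0b1000111 | 0b10011100 = 0b11011111 = 223

223


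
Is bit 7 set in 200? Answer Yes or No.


0b11001000, bit 7 = 1. Yes

Yes


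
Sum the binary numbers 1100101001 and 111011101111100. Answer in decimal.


1100101001 + 111011101111100 = 111101010100101 = 31397

31397


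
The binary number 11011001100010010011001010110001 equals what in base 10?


11011001100010010011001010110001 in decimal = 3649647281

3649647281


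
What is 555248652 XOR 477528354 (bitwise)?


0b100001000110000110110000001100 ^ 0b11100011101101000000100100010 = 0b111101011011101110110100101110 = 1030679854

1030679854


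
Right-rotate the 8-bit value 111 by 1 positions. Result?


Rotate 0b1101111 right by 1 (8-bit) = 0b10110111 = 183

183


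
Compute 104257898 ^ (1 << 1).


104257898 ^ (1 << 1) = 104257898 ^ 2 = 104257896

104257896


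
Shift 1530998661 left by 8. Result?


0b1011011010000010010111110000101 << 8 = 0b101101101000001001011111000010100000000 = 391935657216

391935657216


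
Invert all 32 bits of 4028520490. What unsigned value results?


4028520490 ^ 4294967295 = 266446805

266446805


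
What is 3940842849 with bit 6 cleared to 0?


3940842849 & ~(1 << 6) = 3940842785

3940842785


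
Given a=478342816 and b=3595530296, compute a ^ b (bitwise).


478342816 ^ 3595530296 = 3402473112

3402473112


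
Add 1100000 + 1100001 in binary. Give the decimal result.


1100000 + 1100001 = 11000001 = 193

193


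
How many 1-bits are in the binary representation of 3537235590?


0b11010010110101011110111010000110 has 18 set bits

18


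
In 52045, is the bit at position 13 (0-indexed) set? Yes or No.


0b1100101101001101, bit 13 = 0. No

No


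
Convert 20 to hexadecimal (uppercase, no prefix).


20 = 14 hex

14


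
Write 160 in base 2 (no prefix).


160 = 10100000 in binary

10100000


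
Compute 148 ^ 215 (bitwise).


0b10010100 ^ 0b11010111 = 0b1000011 = 67

67


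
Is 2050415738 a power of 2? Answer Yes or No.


0b1111010001101101101110001111010. Multiple bits set => No

No


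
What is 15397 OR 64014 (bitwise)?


0b11110000100101 | 0b1111101000001110 = 0b1111111000101111 = 65071

65071


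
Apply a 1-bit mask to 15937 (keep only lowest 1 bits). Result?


15937 & 1 = 1

1


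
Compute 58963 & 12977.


0b1110011001010011 & 0b11001010110001 = 0b10001000010001 = 8721

8721


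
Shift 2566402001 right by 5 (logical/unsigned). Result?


0b10011000111110000010111111010001 >> 5 = 0b100110001111100000101111110 = 80200062

80200062


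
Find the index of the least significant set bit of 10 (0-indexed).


0b1010. Lowest set bit at position 1

1


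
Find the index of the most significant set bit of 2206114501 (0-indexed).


0b10000011011111101010001011000101. Highest set bit at position 31

31


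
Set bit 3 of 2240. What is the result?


2240 | (1 << 3) = 2240 | 8 = 2248

2248


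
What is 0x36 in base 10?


36 hex = 54 decimal

54


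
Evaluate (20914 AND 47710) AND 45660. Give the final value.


Step 1: 20914 & 47710 = 4114
Step 2: 4114 & 45660 = 4112

4112


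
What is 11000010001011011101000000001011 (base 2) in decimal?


11000010001011011101000000001011 in decimal = 3257782283

3257782283


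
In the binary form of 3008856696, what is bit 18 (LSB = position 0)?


0b10110011010101111000001001111000, position 18 = 1

1


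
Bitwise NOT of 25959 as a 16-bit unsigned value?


~0b110010101100111 = 0b1001101010011000 = 39576 (16-bit unsigned)

39576


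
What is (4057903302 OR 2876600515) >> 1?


Step 1: 4057903302 | 2876600515 = 4227854535
Step 2: 4227854535 >> 1 = 2113927267

2113927267


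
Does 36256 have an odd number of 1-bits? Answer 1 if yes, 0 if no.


0b1000110110100000 has 6 ones => parity 0

0


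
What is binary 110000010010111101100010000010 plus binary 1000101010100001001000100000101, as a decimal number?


110000010010111101100010000010 + 1000101010100001001000100000101 = 1110101100111000110100110000111 = 1973184903

1973184903


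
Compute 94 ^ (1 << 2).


94 ^ (1 << 2) = 94 ^ 4 = 90

90


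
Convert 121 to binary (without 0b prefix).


121 = 1111001 in binary

1111001


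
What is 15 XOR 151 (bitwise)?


0b1111 ^ 0b10010111 = 0b10011000 = 152

152


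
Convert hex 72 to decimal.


72 hex = 114 decimal

114


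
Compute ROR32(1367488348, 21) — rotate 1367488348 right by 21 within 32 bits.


Rotate 0b1010001100000100011011101011100 right by 21 (32-bit) = 0b10001101110101110001010001100 = 297460364

297460364


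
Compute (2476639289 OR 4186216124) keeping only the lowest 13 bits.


Step 1: 2476639289 | 4186216124 = 4221474493
Step 2: 4221474493 & 8191 = 5821

5821


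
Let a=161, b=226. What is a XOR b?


161 ^ 226 = 67

67


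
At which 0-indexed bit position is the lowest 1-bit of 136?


0b10001000. Lowest set bit at position 3

3


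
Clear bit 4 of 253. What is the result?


253 & ~(1 << 4) = 237

237


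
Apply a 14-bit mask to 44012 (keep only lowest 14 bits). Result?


44012 & 16383 = 11244

11244


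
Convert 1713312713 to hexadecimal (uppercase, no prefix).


1713312713 = 661F13C9 hex

661F13C9


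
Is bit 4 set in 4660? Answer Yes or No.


0b1001000110100, bit 4 = 1. Yes

Yes


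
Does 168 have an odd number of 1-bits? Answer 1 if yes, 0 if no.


0b10101000 has 3 ones => parity 1

1


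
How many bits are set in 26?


0b11010 has 3 set bits

3


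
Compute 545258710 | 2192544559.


0b100000011111111111110011010110 | 0b10000010101011111001001100101111 = 0b10100010111111111111111111111111 = 2734686207

2734686207


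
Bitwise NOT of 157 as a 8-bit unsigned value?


~0b10011101 = 0b1100010 = 98 (8-bit unsigned)

98


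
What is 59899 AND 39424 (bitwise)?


0b1110100111111011 & 0b1001101000000000 = 0b1000100000000000 = 34816

34816


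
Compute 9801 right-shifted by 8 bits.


0b10011001001001 >> 8 = 0b100110 = 38

38


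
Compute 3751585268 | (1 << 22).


3751585268 | (1 << 22) = 3751585268 | 4194304 = 3755779572

3755779572


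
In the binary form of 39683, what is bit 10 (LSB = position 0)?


0b1001101100000011, position 10 = 0

0


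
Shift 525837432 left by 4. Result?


0b11111010101111010010001111000 << 4 = 0b111110101011110100100011110000000 = 8413398912

8413398912


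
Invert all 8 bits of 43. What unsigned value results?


43 ^ 255 = 212

212


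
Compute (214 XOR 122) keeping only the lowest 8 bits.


Step 1: 214 ^ 122 = 172
Step 2: 172 & 255 = 172

172


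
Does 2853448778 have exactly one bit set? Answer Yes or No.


0b10101010000101000010110001001010. Multiple bits set => No

No


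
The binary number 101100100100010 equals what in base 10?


101100100100010 in decimal = 22818

22818


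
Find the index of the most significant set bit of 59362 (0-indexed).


0b1110011111100010. Highest set bit at position 15

15


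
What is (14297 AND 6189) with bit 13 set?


Step 1: 14297 & 6189 = 4105
Step 2: 4105 | (1 << 13) = 4105 | 8192 = 12297

12297


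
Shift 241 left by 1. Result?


0b11110001 << 1 = 0b111100010 = 482

482


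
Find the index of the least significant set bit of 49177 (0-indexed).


0b1100000000011001. Lowest set bit at position 0

0


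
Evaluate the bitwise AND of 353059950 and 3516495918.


0b10101000010110100010001101110 & 0b11010001100110010111100000101110 = 0b10001000010010100000000101110 = 285818926

285818926


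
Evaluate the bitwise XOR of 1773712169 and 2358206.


0b1101001101110001011001100101001 ^ 0b1000111111101110111110 = 0b1101001100110110100100010010111 = 1771784343

1771784343


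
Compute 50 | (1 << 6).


50 | (1 << 6) = 50 | 64 = 114

114


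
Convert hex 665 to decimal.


665 hex = 1637 decimal

1637


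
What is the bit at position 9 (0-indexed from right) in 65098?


0b1111111001001010, position 9 = 1

1


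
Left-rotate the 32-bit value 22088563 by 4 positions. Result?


Rotate 0b1010100010000101101110011 left by 4 (32-bit) = 0b10101000100001011011100110000 = 353417008

353417008


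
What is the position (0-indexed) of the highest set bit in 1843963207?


0b1101101111010001010010101000111. Highest set bit at position 30

30


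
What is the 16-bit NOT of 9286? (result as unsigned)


~0b10010001000110 = 0b1101101110111001 = 56249 (16-bit unsigned)

56249


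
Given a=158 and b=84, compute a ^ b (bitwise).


158 ^ 84 = 202

202


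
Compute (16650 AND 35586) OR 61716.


Step 1: 16650 & 35586 = 258
Step 2: 258 | 61716 = 61718

61718


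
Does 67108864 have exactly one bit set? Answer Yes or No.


0b100000000000000000000000000. Only one bit set => Yes

Yes


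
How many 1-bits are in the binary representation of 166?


0b10100110 has 4 set bits

4


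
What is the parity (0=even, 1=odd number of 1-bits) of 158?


0b10011110 has 5 ones => parity 1

1


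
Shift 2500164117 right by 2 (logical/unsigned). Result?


0b10010101000001010111101000010101 >> 2 = 0b100101010000010101111010000101 = 625041029

625041029


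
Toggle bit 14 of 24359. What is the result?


24359 ^ (1 << 14) = 24359 ^ 16384 = 7975

7975


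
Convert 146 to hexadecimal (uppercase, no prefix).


146 = 92 hex

92


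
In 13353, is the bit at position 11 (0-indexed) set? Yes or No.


0b11010000101001, bit 11 = 0. No

No


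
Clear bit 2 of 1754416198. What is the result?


1754416198 & ~(1 << 2) = 1754416194

1754416194


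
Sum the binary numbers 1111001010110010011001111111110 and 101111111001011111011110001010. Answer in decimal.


1111001010110010011001111111110 + 101111111001011111011110001010 = 10101001001111110010101110001000 = 2839489416

2839489416


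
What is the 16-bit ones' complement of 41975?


41975 ^ 65535 = 23560

23560


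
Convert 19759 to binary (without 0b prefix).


19759 = 100110100101111 in binary

100110100101111


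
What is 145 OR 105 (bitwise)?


0b10010001 | 0b1101001 = 0b11111001 = 249

249


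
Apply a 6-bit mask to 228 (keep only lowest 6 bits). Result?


228 & 63 = 36

36


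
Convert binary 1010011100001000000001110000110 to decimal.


1010011100001000000001110000110 in decimal = 1401160582

1401160582


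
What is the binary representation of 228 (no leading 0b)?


228 = 11100100 in binary

11100100


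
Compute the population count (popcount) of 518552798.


0b11110111010000111110011011110 has 19 set bits

19


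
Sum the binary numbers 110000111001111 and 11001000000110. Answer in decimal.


110000111001111 + 11001000000110 = 1001001111010101 = 37845

37845


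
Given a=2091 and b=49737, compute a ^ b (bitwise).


2091 ^ 49737 = 51810

51810


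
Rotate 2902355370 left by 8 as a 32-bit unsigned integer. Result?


Rotate 0b10101100111111100110110110101010 left by 8 (32-bit) = 0b11111110011011011010101010101100 = 4268599980

4268599980


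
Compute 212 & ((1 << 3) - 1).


212 & 7 = 4

4


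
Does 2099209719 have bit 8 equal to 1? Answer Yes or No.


0b1111101000111110110010111110111, bit 8 = 1. Yes

Yes


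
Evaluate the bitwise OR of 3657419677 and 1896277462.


0b11011001111111111100101110011101 | 0b1110001000001101110010111010110 = 0b11111001111111111110111111011111 = 4194299871

4194299871


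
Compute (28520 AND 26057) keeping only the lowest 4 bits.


Step 1: 28520 & 26057 = 25928
Step 2: 25928 & 15 = 8

8


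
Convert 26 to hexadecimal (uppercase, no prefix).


26 = 1A hex

1A


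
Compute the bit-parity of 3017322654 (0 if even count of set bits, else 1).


0b10110011110110001011000010011110 has 17 ones => parity 1

1


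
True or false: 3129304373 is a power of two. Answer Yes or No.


0b10111010100001010110010100110101. Multiple bits set => No

No


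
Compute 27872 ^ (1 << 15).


27872 ^ (1 << 15) = 27872 ^ 32768 = 60640

60640


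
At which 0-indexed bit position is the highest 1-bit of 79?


0b1001111. Highest set bit at position 6

6


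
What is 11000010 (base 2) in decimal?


11000010 in decimal = 194

194


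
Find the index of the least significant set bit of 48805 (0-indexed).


0b1011111010100101. Lowest set bit at position 0

0


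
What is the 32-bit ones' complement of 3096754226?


3096754226 ^ 4294967295 = 1198213069

1198213069


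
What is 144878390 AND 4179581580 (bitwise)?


0b1000101000101010101100110110 & 0b11111001000111110101101010001100 = 0b1000000000100000101000000100 = 134351364

134351364


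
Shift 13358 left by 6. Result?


0b11010000101110 << 6 = 0b11010000101110000000 = 854912

854912


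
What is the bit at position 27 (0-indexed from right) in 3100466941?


0b10111000110011010101111011111101, position 27 = 1

1


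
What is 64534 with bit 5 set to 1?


64534 | (1 << 5) = 64534 | 32 = 64566

64566


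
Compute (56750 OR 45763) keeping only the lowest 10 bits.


Step 1: 56750 | 45763 = 65519
Step 2: 65519 & 1023 = 1007

1007


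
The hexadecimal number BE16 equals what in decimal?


BE16 hex = 48662 decimal

48662


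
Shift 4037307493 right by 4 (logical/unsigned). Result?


0b11110000101001000110110001100101 >> 4 = 0b1111000010100100011011000110 = 252331718

252331718


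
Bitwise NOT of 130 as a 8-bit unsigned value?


~0b10000010 = 0b1111101 = 125 (8-bit unsigned)

125


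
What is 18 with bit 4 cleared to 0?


18 & ~(1 << 4) = 2

2


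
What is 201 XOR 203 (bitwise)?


0b11001001 ^ 0b11001011 = 0b10 = 2

2


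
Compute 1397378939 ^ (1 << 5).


1397378939 ^ (1 << 5) = 1397378939 ^ 32 = 1397378907

1397378907


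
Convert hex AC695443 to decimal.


AC695443 hex = 2892584003 decimal

2892584003


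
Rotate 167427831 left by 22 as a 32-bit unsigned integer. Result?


Rotate 0b1001111110101011111011110111 left by 22 (32-bit) = 0b10111101110000100111111010101111 = 3183640239

3183640239


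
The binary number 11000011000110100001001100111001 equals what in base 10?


11000011000110100001001100111001 in decimal = 3273265977

3273265977


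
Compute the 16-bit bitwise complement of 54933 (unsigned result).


~0b1101011010010101 = 0b10100101101010 = 10602 (16-bit unsigned)

10602


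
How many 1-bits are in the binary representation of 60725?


0b1110110100110101 has 10 set bits

10


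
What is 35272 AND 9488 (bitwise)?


0b1000100111001000 & 0b10010100010000 = 0b100000000 = 256

256


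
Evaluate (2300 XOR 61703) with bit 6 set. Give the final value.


Step 1: 2300 ^ 61703 = 63995
Step 2: 63995 | (1 << 6) = 63995 | 64 = 63995

63995


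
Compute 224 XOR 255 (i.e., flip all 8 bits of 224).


224 ^ 255 = 31

31


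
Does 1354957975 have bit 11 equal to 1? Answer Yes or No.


0b1010000110000110000010010010111, bit 11 = 0. No

No


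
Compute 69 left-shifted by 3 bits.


0b1000101 << 3 = 0b1000101000 = 552

552


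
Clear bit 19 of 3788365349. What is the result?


3788365349 & ~(1 << 19) = 3787841061

3787841061


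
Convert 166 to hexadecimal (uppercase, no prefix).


166 = A6 hex

A6


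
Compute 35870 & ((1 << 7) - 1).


35870 & 127 = 30

30


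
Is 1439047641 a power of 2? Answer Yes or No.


0b1010101110001100001111111011001. Multiple bits set => No

No


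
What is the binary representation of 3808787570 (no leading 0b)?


3808787570 = 11100011000001010111110001110010 in binary

11100011000001010111110001110010


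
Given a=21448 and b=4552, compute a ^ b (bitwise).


21448 ^ 4552 = 16896

16896


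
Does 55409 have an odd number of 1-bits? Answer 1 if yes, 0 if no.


0b1101100001110001 has 8 ones => parity 0

0


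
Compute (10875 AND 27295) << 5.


Step 1: 10875 & 27295 = 10779
Step 2: 10779 << 5 = 344928

344928


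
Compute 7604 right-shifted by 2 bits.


0b1110110110100 >> 2 = 0b11101101101 = 1901

1901


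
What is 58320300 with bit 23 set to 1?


58320300 | (1 << 23) = 58320300 | 8388608 = 66708908

66708908


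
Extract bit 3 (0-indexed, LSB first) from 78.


0b1001110, position 3 = 1

1


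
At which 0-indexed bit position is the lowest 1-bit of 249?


0b11111001. Lowest set bit at position 0

0


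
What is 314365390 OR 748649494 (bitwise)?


0b10010101111001101010111001110 | 0b101100100111110111110000010110 = 0b111110101111111111110111011110 = 1052769758

1052769758


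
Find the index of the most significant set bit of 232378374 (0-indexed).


0b1101110110011101000000000110. Highest set bit at position 27

27


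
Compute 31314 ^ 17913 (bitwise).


0b111101001010010 ^ 0b100010111111001 = 0b11111110101011 = 16299

16299


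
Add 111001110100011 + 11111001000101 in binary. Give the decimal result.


111001110100011 + 11111001000101 = 1011000111101000 = 45544

45544


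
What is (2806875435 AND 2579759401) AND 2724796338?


Step 1: 2806875435 & 2579759401 = 2168717609
Step 2: 2168717609 & 2724796338 = 2151678240

2151678240


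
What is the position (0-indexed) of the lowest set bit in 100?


0b1100100. Lowest set bit at position 2

2


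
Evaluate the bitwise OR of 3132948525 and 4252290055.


0b10111010101111010000000000101101 | 0b11111101011101001100110000000111 = 0b11111111111111011100110000101111 = 4294822959

4294822959


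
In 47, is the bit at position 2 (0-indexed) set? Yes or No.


0b101111, bit 2 = 1. Yes

Yes


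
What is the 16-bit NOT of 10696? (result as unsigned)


~0b10100111001000 = 0b1101011000110111 = 54839 (16-bit unsigned)

54839


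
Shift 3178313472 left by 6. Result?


0b10111101011100010011011100000000 << 6 = 0b10111101011100010011011100000000000000 = 203412062208

203412062208


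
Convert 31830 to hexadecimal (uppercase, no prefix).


31830 = 7C56 hex

7C56


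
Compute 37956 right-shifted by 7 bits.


0b1001010001000100 >> 7 = 0b100101000 = 296

296


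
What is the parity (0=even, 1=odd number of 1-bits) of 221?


0b11011101 has 6 ones => parity 0

0


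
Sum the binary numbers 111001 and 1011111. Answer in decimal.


111001 + 1011111 = 10011000 = 152

152


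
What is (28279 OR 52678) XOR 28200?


Step 1: 28279 | 52678 = 61431
Step 2: 61431 ^ 28200 = 33247

33247


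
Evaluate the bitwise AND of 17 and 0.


0b10001 & 0b0 = 0b0 = 0

0


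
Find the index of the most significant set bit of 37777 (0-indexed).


0b1001001110010001. Highest set bit at position 15

15


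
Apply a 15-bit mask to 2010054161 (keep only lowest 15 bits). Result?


2010054161 & 32767 = 32273

32273


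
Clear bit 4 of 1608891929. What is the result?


1608891929 & ~(1 << 4) = 1608891913

1608891913


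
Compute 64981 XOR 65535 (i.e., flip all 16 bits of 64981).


64981 ^ 65535 = 554

554


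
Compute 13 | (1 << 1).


13 | (1 << 1) = 13 | 2 = 15

15


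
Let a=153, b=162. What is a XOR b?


153 ^ 162 = 59

59


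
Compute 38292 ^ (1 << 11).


38292 ^ (1 << 11) = 38292 ^ 2048 = 40340

40340


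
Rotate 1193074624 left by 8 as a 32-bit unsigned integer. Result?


Rotate 0b1000111000111001101111111000000 left by 8 (32-bit) = 0b11100110111111100000001000111 = 484425799

484425799


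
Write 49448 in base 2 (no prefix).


49448 = 1100000100101000 in binary

1100000100101000


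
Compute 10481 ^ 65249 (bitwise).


0b10100011110001 ^ 0b1111111011100001 = 0b1101011000010000 = 54800

54800


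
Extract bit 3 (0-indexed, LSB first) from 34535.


0b1000011011100111, position 3 = 0

0


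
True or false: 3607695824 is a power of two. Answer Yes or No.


0b11010111000010010001000111010000. Multiple bits set => No

No


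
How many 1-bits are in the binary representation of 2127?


0b100001001111 has 6 set bits

6


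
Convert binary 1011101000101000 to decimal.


1011101000101000 in decimal = 47656

47656


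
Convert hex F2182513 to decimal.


F2182513 hex = 4061668627 decimal

4061668627


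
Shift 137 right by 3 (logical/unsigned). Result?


0b10001001 >> 3 = 0b10001 = 17

17


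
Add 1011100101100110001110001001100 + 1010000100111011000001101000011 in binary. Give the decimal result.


1011100101100110001110001001100 + 1010000100111011000001101000011 = 10101101010100001001111110001111 = 2907742095

2907742095


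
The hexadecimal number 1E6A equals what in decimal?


1E6A hex = 7786 decimal

7786


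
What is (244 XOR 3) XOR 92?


Step 1: 244 ^ 3 = 247
Step 2: 247 ^ 92 = 171

171


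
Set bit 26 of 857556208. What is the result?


857556208 | (1 << 26) = 857556208 | 67108864 = 924665072

924665072


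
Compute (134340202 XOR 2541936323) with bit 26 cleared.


Step 1: 134340202 ^ 2541936323 = 2676162729
Step 2: 2676162729 & ~(1 << 26) = 2609053865

2609053865


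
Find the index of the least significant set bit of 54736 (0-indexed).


0b1101010111010000. Lowest set bit at position 4

4


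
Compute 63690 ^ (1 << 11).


63690 ^ (1 << 11) = 63690 ^ 2048 = 61642

61642


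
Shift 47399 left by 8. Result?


0b1011100100100111 << 8 = 0b101110010010011100000000 = 12134144

12134144


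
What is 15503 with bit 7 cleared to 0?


15503 & ~(1 << 7) = 15375

15375


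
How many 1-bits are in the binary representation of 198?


0b11000110 has 4 set bits

4


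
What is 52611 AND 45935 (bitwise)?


0b1100110110000011 & 0b1011001101101111 = 0b1000000100000011 = 33027

33027


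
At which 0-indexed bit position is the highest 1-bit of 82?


0b1010010. Highest set bit at position 6

6


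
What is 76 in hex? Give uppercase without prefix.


76 = 4C hex

4C


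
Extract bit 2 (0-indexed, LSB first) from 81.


0b1010001, position 2 = 0

0


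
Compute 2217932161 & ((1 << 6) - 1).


2217932161 & 63 = 1

1


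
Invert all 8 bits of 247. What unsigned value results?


247 ^ 255 = 8

8


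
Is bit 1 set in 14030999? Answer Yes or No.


0b110101100001100010010111, bit 1 = 1. Yes

Yes


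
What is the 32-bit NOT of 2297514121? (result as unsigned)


~0b10001000111100010100100010001001 = 0b1110111000011101011011101110110 = 1997453174 (32-bit unsigned)

1997453174


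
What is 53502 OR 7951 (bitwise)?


0b1101000011111110 | 0b1111100001111 = 0b1101111111111111 = 57343

57343


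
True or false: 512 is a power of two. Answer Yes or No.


0b1000000000. Only one bit set => Yes

Yes


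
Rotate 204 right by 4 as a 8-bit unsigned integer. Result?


Rotate 0b11001100 right by 4 (8-bit) = 0b11001100 = 204

204


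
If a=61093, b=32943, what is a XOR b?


61093 ^ 32943 = 28170

28170


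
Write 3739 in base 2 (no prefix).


3739 = 111010011011 in binary

111010011011


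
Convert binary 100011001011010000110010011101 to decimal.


100011001011010000110010011101 in decimal = 590154909

590154909


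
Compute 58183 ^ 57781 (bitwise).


0b1110001101000111 ^ 0b1110000110110101 = 0b1011110010 = 754

754


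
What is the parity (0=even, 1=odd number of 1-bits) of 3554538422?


0b11010011110111011111001110110110 has 22 ones => parity 0

0


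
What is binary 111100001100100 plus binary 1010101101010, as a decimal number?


111100001100100 + 1010101101010 = 1000110111001110 = 36302

36302
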